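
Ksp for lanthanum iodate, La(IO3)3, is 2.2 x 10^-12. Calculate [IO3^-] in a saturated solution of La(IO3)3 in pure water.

[IO3^-] = 1.6e-3 M

La(IO3)3(s) <=> La^3+(aq) + 3 IO3^-(aq)
Ksp = [La^3+][IO3^-]^3
With molar solubility s: [La^3+] = s, [IO3^-] = 3s.
Substituting: Ksp = s(3s)^3 = 27s^4
s = (2.2 x 10^-12 / 27)^(1/4) = 5.34 × 10^-4 M
[IO3^-] = 3s = 1.6 × 10^-3 M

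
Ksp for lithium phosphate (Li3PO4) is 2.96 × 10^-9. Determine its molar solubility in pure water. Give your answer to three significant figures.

Li3PO4(s) ⇌ 3 Li^+(aq) + PO4^3-(aq)
Ksp = [Li^+]^3[PO4^3-]
Let s = molar solubility. Then [Li^+] = 3s and [PO4^3-] = s.
So Ksp = (3s)^3 × s = 27s^4
Solving, s = (2.96 × 10^-9/27)^(1/4) = 3.24 x 10^-3 M

3.24 × 10^-3 M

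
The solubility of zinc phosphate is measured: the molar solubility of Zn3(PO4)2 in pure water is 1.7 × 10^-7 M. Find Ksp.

Zn3(PO4)2(s) <=> 3 Zn^2+ + 2 PO4^3-
For each mole of Zn3(PO4)2 that dissolves: [Zn^2+] = 3s, [PO4^3-] = 2s.
Ksp = [Zn^2+]^3[PO4^3-]^2
Ksp = (3s)^3(2s)^2 = 108s^5
With s = 1.7 × 10^-7: Ksp = 1.5 × 10^-32

1.5 x 10^-32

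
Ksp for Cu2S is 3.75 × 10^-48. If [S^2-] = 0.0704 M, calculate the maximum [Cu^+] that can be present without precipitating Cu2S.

[Cu^+] ≈ 7.30 × 10^-24 M

Cu2S(s) <=> 2 Cu^+ + S^2-
Ksp = [Cu^+]^2[S^2-]
Precipitation begins when Q = Ksp. With [S^2-] = 0.0704 M:
3.75 × 10^-48 = (0.0704) × [Cu^+]^2
[Cu^+] = (3.75 × 10^-48 / 7.04 x 10^-2)^(1/2) = 7.30 x 10^-24 M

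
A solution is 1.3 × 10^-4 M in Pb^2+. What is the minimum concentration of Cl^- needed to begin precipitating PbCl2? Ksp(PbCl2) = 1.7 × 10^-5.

PbCl2(s) ⇌ Pb^2+ + 2 Cl^-
Ksp = [Pb^2+][Cl^-]^2
Precipitation begins when Q = Ksp. With [Pb^2+] = 1.3 × 10^-4 M:
1.7 × 10^-5 = (1.3 × 10^-4) × [Cl^-]^2
[Cl^-] = (1.7 × 10^-5 / 1.3 × 10^-4)^(1/2) = 3.6 x 10^-1 M

[Cl^-] ≈ 3.6 x 10^-1 M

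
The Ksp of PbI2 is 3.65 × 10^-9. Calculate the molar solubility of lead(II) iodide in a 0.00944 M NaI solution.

PbI2(s) ⇌ Pb^2+(aq) + 2 I^-(aq)
Ksp = [Pb^2+][I^-]^2
Let s be the molar solubility in this solution. [Pb^2+] = s, [I^-] = 0.00944 + 2s ≈ 0.00944 (Ksp is small, so little additional dissolves).
Ksp ≈ s × (0.00944)^2
s = 4.10 × 10^-5 M
Check: 2s = 8.2 × 10^-5 ≪ 0.00944, so the approximation is valid.

s = 4.10 × 10^-5 M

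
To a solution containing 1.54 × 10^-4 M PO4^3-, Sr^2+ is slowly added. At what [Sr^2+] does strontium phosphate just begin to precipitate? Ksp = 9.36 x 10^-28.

[Sr^2+] ≈ 3.40 × 10^-7 M

Sr3(PO4)2(s) <=> 3 Sr^2+ + 2 PO4^3-
Ksp = [Sr^2+]^3[PO4^3-]^2
Precipitation begins when Q = Ksp. With [PO4^3-] = 1.54 × 10^-4 M:
9.36 x 10^-28 = (1.54 × 10^-4)^2 × [Sr^2+]^3
[Sr^2+] = (9.36 x 10^-28 / 2.372 × 10^-8)^(1/3) = 3.40 × 10^-7 M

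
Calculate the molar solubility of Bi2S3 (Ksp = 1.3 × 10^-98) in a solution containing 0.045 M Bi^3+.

Bi2S3(s) <=> 2 Bi^3+(aq) + 3 S^2-(aq)
Ksp = [Bi^3+]^2[S^2-]^3
Let s be the molar solubility in this solution. [Bi^3+] = 0.045 + 2s ≈ 0.045, [S^2-] = 3s (since the Bi^3+ already present dominates).
Ksp ≈ (0.045)^2 × (3s)^3
s = 6.2 × 10^-33 M
Check: 2s = 1.2 x 10^-32 ≪ 0.045, so the approximation is valid.

s = 6.2 × 10^-33 M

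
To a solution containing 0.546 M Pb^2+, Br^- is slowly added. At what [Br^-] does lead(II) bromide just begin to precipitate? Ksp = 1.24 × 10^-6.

PbBr2(s) ⇌ Pb^2+ + 2 Br^-
Ksp = [Pb^2+][Br^-]^2
Precipitation begins when Q = Ksp. With [Pb^2+] = 0.546 M:
1.24 × 10^-6 = (0.546) × [Br^-]^2
[Br^-] = (1.24 × 10^-6 / 5.46 x 10^-1)^(1/2) = 1.51 x 10^-3 M

1.51 × 10^-3 M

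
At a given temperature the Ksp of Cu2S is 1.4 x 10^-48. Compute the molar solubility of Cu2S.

Cu2S(s) ⇌ 2 Cu^+(aq) + S^2-(aq)
Ksp = [Cu^+]^2[S^2-]
For each mole of Cu2S that dissolves: [Cu^+] = 2s, [S^2-] = s.
Ksp = (2s)^2s = 4s^3
Solving, s = (1.4 x 10^-48/4)^(1/3) = 7.0 × 10^-17 M

7.0e-17 M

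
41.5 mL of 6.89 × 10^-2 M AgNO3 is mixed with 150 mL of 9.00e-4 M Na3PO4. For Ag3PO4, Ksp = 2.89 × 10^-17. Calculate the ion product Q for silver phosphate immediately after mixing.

Total volume = 41.5 + 150 = 191.5 mL.
[Ag^+] = 6.89 × 10^-2 × (41.5/191.5) = 1.493 × 10^-2 M
[PO4^3-] = 9.00 × 10^-4 × (150/191.5) = 7.050 x 10^-4 M
Ag3PO4(s) ⇌ 3 Ag^+(aq) + PO4^3-(aq), so Q = [Ag^+]^3[PO4^3-]
Q = (1.493 × 10^-2)^3(7.050 × 10^-4) = 2.35 × 10^-9
Q > Ksp, so Ag3PO4 will precipitate.

Q = 2.35e-9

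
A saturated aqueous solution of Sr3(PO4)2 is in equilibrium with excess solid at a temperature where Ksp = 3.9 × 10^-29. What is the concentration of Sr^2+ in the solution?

Sr3(PO4)2(s) ⇌ 3 Sr^2+(aq) + 2 PO4^3-(aq)
Ksp = [Sr^2+]^3[PO4^3-]^2
If s mol/L of Sr3(PO4)2 dissolves, [Sr^2+] = 3s and [PO4^3-] = 2s.
Ksp = (3s)^3(2s)^2 = 108s^5
s = (3.9 × 10^-29 / 108)^(1/5) = 8.16 x 10^-7 M
[Sr^2+] = 3s = 2.4 × 10^-6 M

[Sr^2+] = 2.4e-6 M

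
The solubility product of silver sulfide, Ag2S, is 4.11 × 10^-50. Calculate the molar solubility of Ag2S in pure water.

2.17e-17 M

Ag2S(s) ⇌ 2 Ag^+(aq) + S^2-(aq)
Ksp = [Ag^+]^2[S^2-]
If s mol/L of Ag2S dissolves, [Ag^+] = 2s and [S^2-] = s.
Substituting: Ksp = (2s)^2s = 4s^3
Solving, s = (4.11 × 10^-50/4)^(1/3) = 2.17 × 10^-17 M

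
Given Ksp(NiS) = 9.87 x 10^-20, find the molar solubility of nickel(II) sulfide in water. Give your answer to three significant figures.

3.14e-10 M

NiS(s) ⇌ Ni^2+(aq) + S^2-(aq)
Ksp = [Ni^2+][S^2-]
If s mol/L of NiS dissolves, [Ni^2+] = s and [S^2-] = s.
Ksp = (s)(s) = s^2
s = (9.87 x 10^-20)^(1/2) = 3.14 × 10^-10 M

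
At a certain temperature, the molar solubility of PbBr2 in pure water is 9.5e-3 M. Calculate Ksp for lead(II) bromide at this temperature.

Ksp = 3.4 × 10^-6

PbBr2(s) <=> Pb^2+(aq) + 2 Br^-(aq)
With molar solubility s: [Pb^2+] = s, [Br^-] = 2s.
Ksp = [Pb^2+][Br^-]^2
Ksp = s(2s)^2 = 4s^3
Ksp = 4 × (9.5 × 10^-3)^3 = 3.4 × 10^-6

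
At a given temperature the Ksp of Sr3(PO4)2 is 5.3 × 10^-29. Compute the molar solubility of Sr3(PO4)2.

s ≈ 8.7e-7 M

Sr3(PO4)2(s) <=> 3 Sr^2+ + 2 PO4^3-
Ksp = [Sr^2+]^3[PO4^3-]^2
If s mol/L of Sr3(PO4)2 dissolves, [Sr^2+] = 3s and [PO4^3-] = 2s.
Substituting: Ksp = (3s)^3(2s)^2 = 108s^5
Solving, s = (5.3 × 10^-29/108)^(1/5) = 8.7 × 10^-7 M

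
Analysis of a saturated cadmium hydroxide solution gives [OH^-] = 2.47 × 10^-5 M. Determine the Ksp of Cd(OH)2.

Cd(OH)2(s) ⇌ Cd^2+ + 2 OH^-
Stoichiometry gives [Cd^2+] = (1/2)[OH^-] = 1.235 x 10^-5 M.
Ksp = [Cd^2+][OH^-]^2
Ksp = 1.235 × 10^-5 × (2.47 x 10^-5)^2 = 7.53 × 10^-15

Ksp = 7.53 × 10^-15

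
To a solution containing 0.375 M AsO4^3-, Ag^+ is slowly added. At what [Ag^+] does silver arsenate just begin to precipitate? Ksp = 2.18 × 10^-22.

Ag3AsO4(s) ⇌ 3 Ag^+ + AsO4^3-
Ksp = [Ag^+]^3[AsO4^3-]
Precipitation begins when Q = Ksp. With [AsO4^3-] = 0.375 M:
2.18 × 10^-22 = (0.375) × [Ag^+]^3
[Ag^+] = (2.18 × 10^-22 / 3.75 × 10^-1)^(1/3) = 8.35 × 10^-8 M

[Ag^+] ≈ 8.35 x 10^-8 M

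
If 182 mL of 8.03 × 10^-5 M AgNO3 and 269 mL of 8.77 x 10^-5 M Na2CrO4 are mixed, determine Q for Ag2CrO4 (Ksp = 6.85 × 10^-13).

Q = 5.49e-14

Total volume = 182 + 269 = 451 mL.
[Ag^+] = 8.03 x 10^-5 × (182/451) = 3.240 × 10^-5 M
[CrO4^2-] = 8.77 × 10^-5 × (269/451) = 5.231 × 10^-5 M
Ag2CrO4(s) ⇌ 2 Ag^+ + CrO4^2-, so Q = [Ag^+]^2[CrO4^2-]
Q = (3.240 x 10^-5)^2(5.231 × 10^-5) = 5.49 × 10^-14
Q < Ksp, so no precipitate of Ag2CrO4 forms.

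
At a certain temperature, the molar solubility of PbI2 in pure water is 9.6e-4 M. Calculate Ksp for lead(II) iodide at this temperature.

PbI2(s) ⇌ Pb^2+ + 2 I^-
Let s = molar solubility. Then [Pb^2+] = s and [I^-] = 2s.
Ksp = [Pb^2+][I^-]^2
Substituting: Ksp = s(2s)^2 = 4s^3
With s = 9.6 × 10^-4: Ksp = 3.5 × 10^-9

3.5 × 10^-9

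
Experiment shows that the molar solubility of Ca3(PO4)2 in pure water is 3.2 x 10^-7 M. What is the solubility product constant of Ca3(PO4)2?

Ksp = 3.6e-31

Ca3(PO4)2(s) ⇌ 3 Ca^2+ + 2 PO4^3-
With molar solubility s: [Ca^2+] = 3s, [PO4^3-] = 2s.
Ksp = [Ca^2+]^3[PO4^3-]^2
So Ksp = (3s)^3 × (2s)^2 = 108s^5
Ksp = 108 × (3.2 × 10^-7)^5 = 3.6 × 10^-31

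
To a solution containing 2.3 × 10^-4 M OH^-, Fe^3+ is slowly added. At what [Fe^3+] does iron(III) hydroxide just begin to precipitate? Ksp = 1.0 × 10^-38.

[Fe^3+] = 8.2e-28 M

Fe(OH)3(s) ⇌ Fe^3+(aq) + 3 OH^-(aq)
Ksp = [Fe^3+][OH^-]^3
Precipitation begins when Q = Ksp. With [OH^-] = 2.3 × 10^-4 M:
1.0 × 10^-38 = (2.3 × 10^-4)^3 × [Fe^3+]
[Fe^3+] = (1.0 × 10^-38 / 1.22 × 10^-11) = 8.2 × 10^-28 M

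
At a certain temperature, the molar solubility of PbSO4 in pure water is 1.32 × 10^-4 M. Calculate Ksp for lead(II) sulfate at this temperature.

PbSO4(s) ⇌ Pb^2+(aq) + SO4^2-(aq)
With molar solubility s: [Pb^2+] = s, [SO4^2-] = s.
Ksp = [Pb^2+][SO4^2-]
Ksp = s × s = s^2
With s = 1.32 x 10^-4: Ksp = 1.74 x 10^-8

Ksp = 1.74 x 10^-8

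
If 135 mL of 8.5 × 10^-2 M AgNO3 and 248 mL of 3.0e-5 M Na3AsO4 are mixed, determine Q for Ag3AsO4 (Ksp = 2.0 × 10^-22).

Total volume = 135 + 248 = 383 mL.
[Ag^+] = 8.5 x 10^-2 × (135/383) = 3.00 × 10^-2 M
[AsO4^3-] = 3.0 × 10^-5 × (248/383) = 1.94 × 10^-5 M
Ag3AsO4(s) ⇌ 3 Ag^+ + AsO4^3-, so Q = [Ag^+]^3[AsO4^3-]
Q = (3.00 × 10^-2)^3(1.94 × 10^-5) = 5.2 x 10^-10
Q > Ksp, so Ag3AsO4 will precipitate.

Q = 5.2e-10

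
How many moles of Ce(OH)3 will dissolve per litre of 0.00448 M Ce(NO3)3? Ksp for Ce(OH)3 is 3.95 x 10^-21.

3.20e-7 M

Ce(OH)3(s) ⇌ Ce^3+(aq) + 3 OH^-(aq)
Ksp = [Ce^3+][OH^-]^3
If s mol/L dissolves here, [Ce^3+] = 0.00448 + s ≈ 0.00448, [OH^-] = 3s (common-ion effect: Ce^3+ is already 0.00448 M).
Ksp ≈ 0.00448 × (3s)^3
s = 3.20 × 10^-7 M
Check: s = 3.2 x 10^-7 ≪ 0.00448, so the approximation is valid.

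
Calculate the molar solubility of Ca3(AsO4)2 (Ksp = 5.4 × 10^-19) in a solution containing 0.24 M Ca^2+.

s ≈ 3.1 × 10^-9 M

Ca3(AsO4)2(s) ⇌ 3 Ca^2+ + 2 AsO4^3-
Ksp = [Ca^2+]^3[AsO4^3-]^2
Let s = moles of Ca3(AsO4)2 that dissolve per litre. [Ca^2+] = 0.24 + 3s ≈ 0.24, [AsO4^3-] = 2s (since the Ca^2+ already present dominates).
Ksp ≈ (0.24)^3 × (2s)^2
s = 3.1 x 10^-9 M
Check: 3s = 9.4 × 10^-9 ≪ 0.24, so the approximation is valid.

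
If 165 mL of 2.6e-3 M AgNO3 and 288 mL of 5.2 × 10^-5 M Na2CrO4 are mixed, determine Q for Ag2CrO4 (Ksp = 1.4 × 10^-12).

Total volume = 165 + 288 = 453 mL.
[Ag^+] = 2.6 × 10^-3 × (165/453) = 9.47 x 10^-4 M
[CrO4^2-] = 5.2 × 10^-5 × (288/453) = 3.31 × 10^-5 M
Ag2CrO4(s) <=> 2 Ag^+ + CrO4^2-, so Q = [Ag^+]^2[CrO4^2-]
Q = (9.47 × 10^-4)^2(3.31 × 10^-5) = 3.0 × 10^-11
Q > Ksp, so Ag2CrO4 will precipitate.

Q ≈ 3.0 x 10^-11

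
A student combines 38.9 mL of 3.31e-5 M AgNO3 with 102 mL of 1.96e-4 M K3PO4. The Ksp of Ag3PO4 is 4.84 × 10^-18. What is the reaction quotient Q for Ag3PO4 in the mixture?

1.08e-19

Total volume = 38.9 + 102 = 140.9 mL.
[Ag^+] = 3.31 × 10^-5 × (38.9/140.9) = 9.138 x 10^-6 M
[PO4^3-] = 1.96 × 10^-4 × (102/140.9) = 1.419 × 10^-4 M
Ag3PO4(s) ⇌ 3 Ag^+(aq) + PO4^3-(aq), so Q = [Ag^+]^3[PO4^3-]
Q = (9.138 × 10^-6)^3(1.419 × 10^-4) = 1.08 x 10^-19
Q < Ksp, so no precipitate of Ag3PO4 forms.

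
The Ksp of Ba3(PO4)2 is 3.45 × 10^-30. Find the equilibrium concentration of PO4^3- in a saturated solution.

Ba3(PO4)2(s) <=> 3 Ba^2+(aq) + 2 PO4^3-(aq)
Ksp = [Ba^2+]^3[PO4^3-]^2
Let s = molar solubility. Then [Ba^2+] = 3s and [PO4^3-] = 2s.
Ksp = (3s)^3(2s)^2 = 108s^5
Solving, s = (3.45 × 10^-30/108)^(1/5) = 5.022 × 10^-7 M
[PO4^3-] = 2s = 1.00 × 10^-6 M

1.00 x 10^-6 M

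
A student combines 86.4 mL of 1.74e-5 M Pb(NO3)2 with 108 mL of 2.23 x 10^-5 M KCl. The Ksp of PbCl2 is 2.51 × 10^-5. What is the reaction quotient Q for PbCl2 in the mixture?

1.19 x 10^-15

Total volume = 86.4 + 108 = 194.4 mL.
[Pb^2+] = 1.74 × 10^-5 × (86.4/194.4) = 7.733 × 10^-6 M
[Cl^-] = 2.23 x 10^-5 × (108/194.4) = 1.239 × 10^-5 M
PbCl2(s) ⇌ Pb^2+ + 2 Cl^-, so Q = [Pb^2+][Cl^-]^2
Q = (7.733 × 10^-6)(1.239 x 10^-5)^2 = 1.19 x 10^-15
Q < Ksp, so no precipitate of PbCl2 forms.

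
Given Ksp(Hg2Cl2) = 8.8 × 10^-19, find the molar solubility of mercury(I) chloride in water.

Hg2Cl2(s) <=> Hg2^2+ + 2 Cl^-
Ksp = [Hg2^2+][Cl^-]^2
If s mol/L of Hg2Cl2 dissolves, [Hg2^2+] = s and [Cl^-] = 2s.
Substituting: Ksp = s(2s)^2 = 4s^3
s^3 = 8.8 × 10^-19 / 4, so s = 6.0 x 10^-7 M

6.0 × 10^-7 M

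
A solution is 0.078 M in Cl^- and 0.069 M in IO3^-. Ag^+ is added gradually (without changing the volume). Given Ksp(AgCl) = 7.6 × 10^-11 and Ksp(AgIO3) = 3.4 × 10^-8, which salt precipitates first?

AgCl

Precipitation of each salt starts when its ion product equals its Ksp.
For AgCl: 7.6 × 10^-11 = 0.078 × [Ag^+]  ⇒  [Ag^+] = 9.7 × 10^-10 M.
For AgIO3: 3.4 × 10^-8 = 0.069 × [Ag^+]  ⇒  [Ag^+] = 4.9 x 10^-7 M.
The salt with the lower threshold [Ag^+] precipitates first: AgCl.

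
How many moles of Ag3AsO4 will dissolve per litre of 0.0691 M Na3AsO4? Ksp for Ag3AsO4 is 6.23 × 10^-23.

Ag3AsO4(s) ⇌ 3 Ag^+ + AsO4^3-
Ksp = [Ag^+]^3[AsO4^3-]
Let s = moles of Ag3AsO4 that dissolve per litre. [Ag^+] = 3s, [AsO4^3-] = 0.0691 + s ≈ 0.0691 (Ksp is small, so little additional dissolves).
Ksp ≈ (3s)^3 × 0.0691
s = 3.22 x 10^-8 M
Check: s = 3.2 × 10^-8 ≪ 0.0691, so the approximation is valid.

s ≈ 3.22 x 10^-8 M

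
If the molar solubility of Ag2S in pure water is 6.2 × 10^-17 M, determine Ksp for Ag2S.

9.5e-49

Ag2S(s) ⇌ 2 Ag^+ + S^2-
With molar solubility s: [Ag^+] = 2s, [S^2-] = s.
Ksp = [Ag^+]^2[S^2-]
Substituting: Ksp = (2s)^2s = 4s^3
Ksp = 4 × (6.2 x 10^-17)^3 = 9.5 × 10^-49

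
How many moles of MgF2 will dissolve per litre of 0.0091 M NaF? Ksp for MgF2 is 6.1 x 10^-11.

s = 7.4 × 10^-7 M

MgF2(s) <=> Mg^2+ + 2 F^-
Ksp = [Mg^2+][F^-]^2
If s mol/L dissolves here, [Mg^2+] = s, [F^-] = 0.0091 + 2s ≈ 0.0091 (since F^- from NaF dominates).
Ksp ≈ s × (0.0091)^2
s = 7.4 x 10^-7 M
Check: 2s = 1.5 × 10^-6 ≪ 0.0091, so the approximation is valid.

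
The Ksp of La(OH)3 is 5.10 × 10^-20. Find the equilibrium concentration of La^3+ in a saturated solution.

6.59 x 10^-6 M

La(OH)3(s) ⇌ La^3+(aq) + 3 OH^-(aq)
Ksp = [La^3+][OH^-]^3
If s mol/L of La(OH)3 dissolves, [La^3+] = s and [OH^-] = 3s.
Substituting: Ksp = s(3s)^3 = 27s^4
s^4 = 5.10 × 10^-20 / 27, so s = 6.593 x 10^-6 M
[La^3+] = s = 6.59 × 10^-6 M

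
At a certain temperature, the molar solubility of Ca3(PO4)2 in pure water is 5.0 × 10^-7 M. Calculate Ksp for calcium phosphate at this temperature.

3.4e-30

Ca3(PO4)2(s) ⇌ 3 Ca^2+ + 2 PO4^3-
With molar solubility s: [Ca^2+] = 3s, [PO4^3-] = 2s.
Ksp = [Ca^2+]^3[PO4^3-]^2
So Ksp = (3s)^3 × (2s)^2 = 108s^5
Ksp = 108 × (5.0 x 10^-7)^5 = 3.4 × 10^-30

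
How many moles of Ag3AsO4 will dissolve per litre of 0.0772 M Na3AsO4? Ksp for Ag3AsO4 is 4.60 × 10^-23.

s = 2.80 × 10^-8 M

Ag3AsO4(s) ⇌ 3 Ag^+(aq) + AsO4^3-(aq)
Ksp = [Ag^+]^3[AsO4^3-]
Let s = moles of Ag3AsO4 that dissolve per litre. [Ag^+] = 3s, [AsO4^3-] = 0.0772 + s ≈ 0.0772 (since AsO4^3- from Na3AsO4 dominates).
Ksp ≈ (3s)^3 × 0.0772
s = 2.80 × 10^-8 M
Check: s = 2.8 x 10^-8 ≪ 0.0772, so the approximation is valid.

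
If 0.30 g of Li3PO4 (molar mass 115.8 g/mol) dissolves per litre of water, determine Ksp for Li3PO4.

Molar solubility s = (3.0 × 10^-1 g/L) / (115.8 g/mol) = 2.59 × 10^-3 M.
Li3PO4(s) ⇌ 3 Li^+(aq) + PO4^3-(aq)
With molar solubility s: [Li^+] = 3s, [PO4^3-] = s.
Ksp = [Li^+]^3[PO4^3-]
Ksp = (3s)^3s = 27s^4
Ksp = 27 × (2.59 x 10^-3)^4 = 1.2 × 10^-9

1.2 × 10^-9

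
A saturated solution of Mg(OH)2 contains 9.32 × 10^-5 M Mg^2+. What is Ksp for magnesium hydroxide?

Mg(OH)2(s) <=> Mg^2+(aq) + 2 OH^-(aq)
Stoichiometry gives [OH^-] = (2/1)[Mg^2+] = 1.864 × 10^-4 M.
Ksp = [Mg^2+][OH^-]^2
Ksp = 9.32 × 10^-5 × (1.864 x 10^-4)^2 = 3.24 × 10^-12

Ksp = 3.24 × 10^-12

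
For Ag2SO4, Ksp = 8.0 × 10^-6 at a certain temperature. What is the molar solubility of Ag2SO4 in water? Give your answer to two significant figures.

Ag2SO4(s) <=> 2 Ag^+ + SO4^2-
Ksp = [Ag^+]^2[SO4^2-]
Let s = molar solubility. Then [Ag^+] = 2s and [SO4^2-] = s.
Substituting: Ksp = (2s)^2s = 4s^3
s^3 = 8.0 × 10^-6 / 4, so s = 1.3 × 10^-2 M

1.3 x 10^-2 M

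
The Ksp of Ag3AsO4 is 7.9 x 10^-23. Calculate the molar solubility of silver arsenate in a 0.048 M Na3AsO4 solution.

Ag3AsO4(s) ⇌ 3 Ag^+(aq) + AsO4^3-(aq)
Ksp = [Ag^+]^3[AsO4^3-]
Let s = moles of Ag3AsO4 that dissolve per litre. [Ag^+] = 3s, [AsO4^3-] = 0.048 + s ≈ 0.048 (Ksp is small, so little additional dissolves).
Ksp ≈ (3s)^3 × 0.048
s = 3.9 × 10^-8 M
Check: s = 3.9 x 10^-8 ≪ 0.048, so the approximation is valid.

s ≈ 3.9 × 10^-8 M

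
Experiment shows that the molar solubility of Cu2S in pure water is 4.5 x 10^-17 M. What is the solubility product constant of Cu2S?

Cu2S(s) ⇌ 2 Cu^+(aq) + S^2-(aq)
Let s = molar solubility. Then [Cu^+] = 2s and [S^2-] = s.
Ksp = [Cu^+]^2[S^2-]
Substituting: Ksp = (2s)^2s = 4s^3
With s = 4.5 × 10^-17: Ksp = 3.6 × 10^-49

Ksp = 3.6 × 10^-49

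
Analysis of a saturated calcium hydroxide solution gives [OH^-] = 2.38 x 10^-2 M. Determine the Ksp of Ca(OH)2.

6.74e-6

Ca(OH)2(s) ⇌ Ca^2+ + 2 OH^-
Stoichiometry gives [Ca^2+] = (1/2)[OH^-] = 1.190 × 10^-2 M.
Ksp = [Ca^2+][OH^-]^2
Ksp = 1.190 × 10^-2 × (2.38 x 10^-2)^2 = 6.74 × 10^-6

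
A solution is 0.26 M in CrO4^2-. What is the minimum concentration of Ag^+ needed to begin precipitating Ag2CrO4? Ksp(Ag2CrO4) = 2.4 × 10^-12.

Ag2CrO4(s) ⇌ 2 Ag^+ + CrO4^2-
Ksp = [Ag^+]^2[CrO4^2-]
Precipitation begins when Q = Ksp. With [CrO4^2-] = 0.26 M:
2.4 × 10^-12 = (0.26) × [Ag^+]^2
[Ag^+] = (2.4 × 10^-12 / 2.6 x 10^-1)^(1/2) = 3.0 × 10^-6 M

[Ag^+] = 3.0 × 10^-6 M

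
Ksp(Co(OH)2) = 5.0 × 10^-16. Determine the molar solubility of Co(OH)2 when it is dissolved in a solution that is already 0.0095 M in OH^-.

Co(OH)2(s) <=> Co^2+(aq) + 2 OH^-(aq)
Ksp = [Co^2+][OH^-]^2
If s mol/L dissolves here, [Co^2+] = s, [OH^-] = 0.0095 + 2s ≈ 0.0095 (common-ion effect: OH^- is already 0.0095 M).
Ksp ≈ s × (0.0095)^2
s = 5.5 × 10^-12 M
Check: 2s = 1.1 × 10^-11 ≪ 0.0095, so the approximation is valid.

5.5 × 10^-12 M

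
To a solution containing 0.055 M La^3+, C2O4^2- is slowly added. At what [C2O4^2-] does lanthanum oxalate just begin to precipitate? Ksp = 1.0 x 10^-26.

[C2O4^2-] ≈ 1.5e-8 M

La2(C2O4)3(s) ⇌ 2 La^3+(aq) + 3 C2O4^2-(aq)
Ksp = [La^3+]^2[C2O4^2-]^3
Precipitation begins when Q = Ksp. With [La^3+] = 0.055 M:
1.0 x 10^-26 = (0.055)^2 × [C2O4^2-]^3
[C2O4^2-] = (1.0 x 10^-26 / 3.03 × 10^-3)^(1/3) = 1.5 × 10^-8 M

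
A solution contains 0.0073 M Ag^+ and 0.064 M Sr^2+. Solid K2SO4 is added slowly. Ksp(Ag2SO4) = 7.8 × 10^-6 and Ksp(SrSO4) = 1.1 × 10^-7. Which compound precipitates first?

Precipitation of each salt starts when its ion product equals its Ksp.
For Ag2SO4: 7.8 × 10^-6 = (0.0073)^2 × [SO4^2-]  ⇒  [SO4^2-] = 1.5 x 10^-1 M.
For SrSO4: 1.1 × 10^-7 = 0.064 × [SO4^2-]  ⇒  [SO4^2-] = 1.7 × 10^-6 M.
The salt with the lower threshold [SO4^2-] precipitates first: SrSO4.

SrSO4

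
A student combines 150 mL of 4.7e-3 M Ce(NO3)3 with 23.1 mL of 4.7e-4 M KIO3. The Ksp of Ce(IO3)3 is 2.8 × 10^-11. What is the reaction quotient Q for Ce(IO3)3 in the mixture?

Total volume = 150 + 23.1 = 173.1 mL.
[Ce^3+] = 4.7 x 10^-3 × (150/173.1) = 4.07 × 10^-3 M
[IO3^-] = 4.7 × 10^-4 × (23.1/173.1) = 6.27 x 10^-5 M
Ce(IO3)3(s) ⇌ Ce^3+ + 3 IO3^-, so Q = [Ce^3+][IO3^-]^3
Q = (4.07 x 10^-3)(6.27 × 10^-5)^3 = 1.0 × 10^-15
Q < Ksp, so no precipitate of Ce(IO3)3 forms.

1.0 × 10^-15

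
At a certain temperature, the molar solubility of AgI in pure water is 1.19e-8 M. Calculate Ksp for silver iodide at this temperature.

AgI(s) ⇌ Ag^+(aq) + I^-(aq)
Let s = molar solubility. Then [Ag^+] = s and [I^-] = s.
Ksp = [Ag^+][I^-]
Ksp = s × s = s^2
Ksp = (1.19 x 10^-8)^2 = 1.42 × 10^-16

Ksp ≈ 1.42 × 10^-16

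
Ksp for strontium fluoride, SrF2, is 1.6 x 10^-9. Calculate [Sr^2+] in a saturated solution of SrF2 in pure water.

SrF2(s) ⇌ Sr^2+ + 2 F^-
Ksp = [Sr^2+][F^-]^2
If s mol/L of SrF2 dissolves, [Sr^2+] = s and [F^-] = 2s.
Ksp = s(2s)^2 = 4s^3
Solving, s = (1.6 x 10^-9/4)^(1/3) = 7.37 × 10^-4 M
[Sr^2+] = s = 7.4 × 10^-4 M

[Sr^2+] ≈ 7.4e-4 M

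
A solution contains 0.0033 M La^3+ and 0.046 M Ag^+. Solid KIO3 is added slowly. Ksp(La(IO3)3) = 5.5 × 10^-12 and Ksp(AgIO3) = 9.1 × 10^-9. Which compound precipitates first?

Precipitation of each salt starts when its ion product equals its Ksp.
For La(IO3)3: 5.5 × 10^-12 = 0.0033 × [IO3^-]^3  ⇒  [IO3^-] = 1.2 × 10^-3 M.
For AgIO3: 9.1 × 10^-9 = 0.046 × [IO3^-]  ⇒  [IO3^-] = 2.0 × 10^-7 M.
The salt with the lower threshold [IO3^-] precipitates first: AgIO3.

AgIO3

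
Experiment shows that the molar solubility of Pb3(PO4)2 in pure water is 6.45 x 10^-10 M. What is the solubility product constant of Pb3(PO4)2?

Ksp = 1.21 x 10^-44

Pb3(PO4)2(s) <=> 3 Pb^2+ + 2 PO4^3-
Let s = molar solubility. Then [Pb^2+] = 3s and [PO4^3-] = 2s.
Ksp = [Pb^2+]^3[PO4^3-]^2
Ksp = (3s)^3(2s)^2 = 108s^5
With s = 6.45 × 10^-10: Ksp = 1.21 × 10^-44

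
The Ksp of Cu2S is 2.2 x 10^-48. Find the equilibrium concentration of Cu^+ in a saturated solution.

[Cu^+] = 1.6e-16 M

Cu2S(s) <=> 2 Cu^+ + S^2-
Ksp = [Cu^+]^2[S^2-]
Let s = molar solubility. Then [Cu^+] = 2s and [S^2-] = s.
So Ksp = (2s)^2 × s = 4s^3
s^3 = 2.2 x 10^-48 / 4, so s = 8.19 × 10^-17 M
[Cu^+] = 2s = 1.6 × 10^-16 M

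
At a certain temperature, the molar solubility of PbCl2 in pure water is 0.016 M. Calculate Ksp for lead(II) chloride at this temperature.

Ksp ≈ 1.6 × 10^-5

PbCl2(s) ⇌ Pb^2+(aq) + 2 Cl^-(aq)
Let s = molar solubility. Then [Pb^2+] = s and [Cl^-] = 2s.
Ksp = [Pb^2+][Cl^-]^2
Substituting: Ksp = s(2s)^2 = 4s^3
Ksp = 4 × (1.6 x 10^-2)^3 = 1.6 x 10^-5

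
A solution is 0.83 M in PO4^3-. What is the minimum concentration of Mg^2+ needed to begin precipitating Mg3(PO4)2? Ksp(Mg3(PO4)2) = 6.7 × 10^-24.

Mg3(PO4)2(s) <=> 3 Mg^2+(aq) + 2 PO4^3-(aq)
Ksp = [Mg^2+]^3[PO4^3-]^2
Precipitation begins when Q = Ksp. With [PO4^3-] = 0.83 M:
6.7 × 10^-24 = (0.83)^2 × [Mg^2+]^3
[Mg^2+] = (6.7 × 10^-24 / 6.89 × 10^-1)^(1/3) = 2.1 x 10^-8 M

[Mg^2+] = 2.1 × 10^-8 M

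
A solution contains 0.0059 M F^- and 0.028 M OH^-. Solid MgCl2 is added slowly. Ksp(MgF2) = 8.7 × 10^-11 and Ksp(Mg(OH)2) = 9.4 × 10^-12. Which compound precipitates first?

Mg(OH)2

Precipitation of each salt starts when its ion product equals its Ksp.
For MgF2: 8.7 × 10^-11 = (0.0059)^2 × [Mg^2+]  ⇒  [Mg^2+] = 2.5 × 10^-6 M.
For Mg(OH)2: 9.4 × 10^-12 = (0.028)^2 × [Mg^2+]  ⇒  [Mg^2+] = 1.2 x 10^-8 M.
The salt with the lower threshold [Mg^2+] precipitates first: Mg(OH)2.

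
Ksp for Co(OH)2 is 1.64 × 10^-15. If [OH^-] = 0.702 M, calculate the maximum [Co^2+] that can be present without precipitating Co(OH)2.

3.33e-15 M

Co(OH)2(s) ⇌ Co^2+(aq) + 2 OH^-(aq)
Ksp = [Co^2+][OH^-]^2
Precipitation begins when Q = Ksp. With [OH^-] = 0.702 M:
1.64 × 10^-15 = (0.702)^2 × [Co^2+]
[Co^2+] = (1.64 × 10^-15 / 4.928 × 10^-1) = 3.33 x 10^-15 M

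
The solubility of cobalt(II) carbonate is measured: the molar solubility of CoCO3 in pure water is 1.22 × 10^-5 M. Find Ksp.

Ksp = 1.49 × 10^-10

CoCO3(s) ⇌ Co^2+ + CO3^2-
Let s = molar solubility. Then [Co^2+] = s and [CO3^2-] = s.
Ksp = [Co^2+][CO3^2-]
Ksp = (s)(s) = s^2
With s = 1.22 × 10^-5: Ksp = 1.49 x 10^-10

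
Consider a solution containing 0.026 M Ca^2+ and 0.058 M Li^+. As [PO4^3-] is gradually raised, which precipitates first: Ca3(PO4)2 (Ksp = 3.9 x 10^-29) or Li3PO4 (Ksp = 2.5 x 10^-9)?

Precipitation of each salt starts when its ion product equals its Ksp.
For Ca3(PO4)2: 3.9 x 10^-29 = (0.026)^3 × [PO4^3-]^2  ⇒  [PO4^3-] = 1.5 x 10^-12 M.
For Li3PO4: 2.5 x 10^-9 = (0.058)^3 × [PO4^3-]  ⇒  [PO4^3-] = 1.3 × 10^-5 M.
The salt with the lower threshold [PO4^3-] precipitates first: Ca3(PO4)2.

Ca3(PO4)2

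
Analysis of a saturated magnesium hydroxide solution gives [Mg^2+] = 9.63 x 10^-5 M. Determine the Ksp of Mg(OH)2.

Ksp = 3.57e-12

Mg(OH)2(s) ⇌ Mg^2+(aq) + 2 OH^-(aq)
Stoichiometry gives [OH^-] = (2/1)[Mg^2+] = 1.926 × 10^-4 M.
Ksp = [Mg^2+][OH^-]^2
Ksp = 9.63 x 10^-5 × (1.926 x 10^-4)^2 = 3.57 × 10^-12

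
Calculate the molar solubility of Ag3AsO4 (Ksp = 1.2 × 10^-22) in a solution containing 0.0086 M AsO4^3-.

8.0 x 10^-8 M

Ag3AsO4(s) ⇌ 3 Ag^+ + AsO4^3-
Ksp = [Ag^+]^3[AsO4^3-]
Let s be the molar solubility in this solution. [Ag^+] = 3s, [AsO4^3-] = 0.0086 + s ≈ 0.0086 (since the AsO4^3- already present dominates).
Ksp ≈ (3s)^3 × 0.0086
s = 8.0 × 10^-8 M
Check: s = 8.0 × 10^-8 ≪ 0.0086, so the approximation is valid.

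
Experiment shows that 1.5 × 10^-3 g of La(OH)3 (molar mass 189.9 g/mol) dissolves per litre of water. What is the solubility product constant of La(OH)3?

Molar solubility s = (1.5 × 10^-3 g/L) / (189.9 g/mol) = 7.90 × 10^-6 M.
La(OH)3(s) ⇌ La^3+(aq) + 3 OH^-(aq)
For each mole of La(OH)3 that dissolves: [La^3+] = s, [OH^-] = 3s.
Ksp = [La^3+][OH^-]^3
Ksp = s(3s)^3 = 27s^4
With s = 7.90 × 10^-6: Ksp = 1.1 × 10^-19

Ksp = 1.1 × 10^-19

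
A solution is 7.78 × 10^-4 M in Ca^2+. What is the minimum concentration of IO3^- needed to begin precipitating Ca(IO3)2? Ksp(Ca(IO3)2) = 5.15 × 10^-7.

[IO3^-] ≈ 0.0257 M

Ca(IO3)2(s) ⇌ Ca^2+ + 2 IO3^-
Ksp = [Ca^2+][IO3^-]^2
Precipitation begins when Q = Ksp. With [Ca^2+] = 7.78 × 10^-4 M:
5.15 × 10^-7 = (7.78 × 10^-4) × [IO3^-]^2
[IO3^-] = (5.15 × 10^-7 / 7.78 × 10^-4)^(1/2) = 2.57 x 10^-2 M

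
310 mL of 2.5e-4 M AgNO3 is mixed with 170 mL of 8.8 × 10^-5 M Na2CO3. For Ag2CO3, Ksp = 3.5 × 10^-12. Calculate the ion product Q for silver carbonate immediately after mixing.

Total volume = 310 + 170 = 480 mL.
[Ag^+] = 2.5 x 10^-4 × (310/480) = 1.61 × 10^-4 M
[CO3^2-] = 8.8 x 10^-5 × (170/480) = 3.12 x 10^-5 M
Ag2CO3(s) ⇌ 2 Ag^+(aq) + CO3^2-(aq), so Q = [Ag^+]^2[CO3^2-]
Q = (1.61 x 10^-4)^2(3.12 x 10^-5) = 8.1 × 10^-13
Q < Ksp, so no precipitate of Ag2CO3 forms.

Q = 8.1e-13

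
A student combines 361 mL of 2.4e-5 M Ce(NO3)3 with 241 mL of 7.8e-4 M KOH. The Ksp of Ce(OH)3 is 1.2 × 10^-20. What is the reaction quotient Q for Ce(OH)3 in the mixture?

Total volume = 361 + 241 = 602 mL.
[Ce^3+] = 2.4 × 10^-5 × (361/602) = 1.44 × 10^-5 M
[OH^-] = 7.8 × 10^-4 × (241/602) = 3.12 x 10^-4 M
Ce(OH)3(s) <=> Ce^3+ + 3 OH^-, so Q = [Ce^3+][OH^-]^3
Q = (1.44 × 10^-5)(3.12 × 10^-4)^3 = 4.4 × 10^-16
Q > Ksp, so Ce(OH)3 will precipitate.

Q = 4.4 x 10^-16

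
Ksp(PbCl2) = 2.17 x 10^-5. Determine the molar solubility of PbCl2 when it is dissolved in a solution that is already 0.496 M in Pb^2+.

PbCl2(s) ⇌ Pb^2+ + 2 Cl^-
Ksp = [Pb^2+][Cl^-]^2
Let s be the molar solubility in this solution. [Pb^2+] = 0.496 + s ≈ 0.496, [Cl^-] = 2s (common-ion effect: Pb^2+ is already 0.496 M).
Ksp ≈ 0.496 × (2s)^2
s = 3.31 × 10^-3 M
Check: s = 3.3 x 10^-3 ≪ 0.496, so the approximation is valid.

s ≈ 3.31 × 10^-3 M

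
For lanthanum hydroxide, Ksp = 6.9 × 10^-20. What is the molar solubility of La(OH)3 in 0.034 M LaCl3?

s ≈ 4.2 x 10^-7 M

La(OH)3(s) ⇌ La^3+ + 3 OH^-
Ksp = [La^3+][OH^-]^3
Let s be the molar solubility in this solution. [La^3+] = 0.034 + s ≈ 0.034, [OH^-] = 3s (Ksp is small, so little additional dissolves).
Ksp ≈ 0.034 × (3s)^3
s = 4.2 x 10^-7 M
Check: s = 4.2 x 10^-7 ≪ 0.034, so the approximation is valid.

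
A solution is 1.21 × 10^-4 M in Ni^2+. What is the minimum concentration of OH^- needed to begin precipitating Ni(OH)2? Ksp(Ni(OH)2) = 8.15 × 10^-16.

[OH^-] ≈ 2.60 × 10^-6 M

Ni(OH)2(s) ⇌ Ni^2+(aq) + 2 OH^-(aq)
Ksp = [Ni^2+][OH^-]^2
Precipitation begins when Q = Ksp. With [Ni^2+] = 1.21 × 10^-4 M:
8.15 × 10^-16 = (1.21 × 10^-4) × [OH^-]^2
[OH^-] = (8.15 × 10^-16 / 1.21 × 10^-4)^(1/2) = 2.60 x 10^-6 M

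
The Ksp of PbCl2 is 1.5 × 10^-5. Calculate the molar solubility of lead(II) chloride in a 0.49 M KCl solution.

6.2e-5 M

PbCl2(s) ⇌ Pb^2+(aq) + 2 Cl^-(aq)
Ksp = [Pb^2+][Cl^-]^2
Let s be the molar solubility in this solution. [Pb^2+] = s, [Cl^-] = 0.49 + 2s ≈ 0.49 (Ksp is small, so little additional dissolves).
Ksp ≈ s × (0.49)^2
s = 6.2 × 10^-5 M
Check: 2s = 1.2 x 10^-4 ≪ 0.49, so the approximation is valid.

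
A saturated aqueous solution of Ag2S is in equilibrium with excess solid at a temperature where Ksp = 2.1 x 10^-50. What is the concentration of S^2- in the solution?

[S^2-] ≈ 1.7 × 10^-17 M

Ag2S(s) ⇌ 2 Ag^+(aq) + S^2-(aq)
Ksp = [Ag^+]^2[S^2-]
For each mole of Ag2S that dissolves: [Ag^+] = 2s, [S^2-] = s.
Ksp = (2s)^2s = 4s^3
s^3 = 2.1 x 10^-50 / 4, so s = 1.74 × 10^-17 M
[S^2-] = s = 1.7 x 10^-17 M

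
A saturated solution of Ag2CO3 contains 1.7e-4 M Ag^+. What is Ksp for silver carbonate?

Ksp = 2.5e-12

Ag2CO3(s) ⇌ 2 Ag^+(aq) + CO3^2-(aq)
Stoichiometry gives [CO3^2-] = (1/2)[Ag^+] = 8.50 × 10^-5 M.
Ksp = [Ag^+]^2[CO3^2-]
Ksp = (1.7 × 10^-4)^2 × 8.50 x 10^-5 = 2.5 × 10^-12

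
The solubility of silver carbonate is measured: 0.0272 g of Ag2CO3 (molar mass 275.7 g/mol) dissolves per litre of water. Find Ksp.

Molar solubility s = (2.72 × 10^-2 g/L) / (275.7 g/mol) = 9.866 × 10^-5 M.
Ag2CO3(s) ⇌ 2 Ag^+ + CO3^2-
With molar solubility s: [Ag^+] = 2s, [CO3^2-] = s.
Ksp = [Ag^+]^2[CO3^2-]
So Ksp = (2s)^2 × s = 4s^3
Ksp = 4 × (9.866 x 10^-5)^3 = 3.84 × 10^-12

Ksp ≈ 3.84 × 10^-12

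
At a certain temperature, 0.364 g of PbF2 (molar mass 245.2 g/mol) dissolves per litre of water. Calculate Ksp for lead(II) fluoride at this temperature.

Molar solubility s = (3.64 × 10^-1 g/L) / (245.2 g/mol) = 1.485 × 10^-3 M.
PbF2(s) <=> Pb^2+(aq) + 2 F^-(aq)
If s mol/L of PbF2 dissolves, [Pb^2+] = s and [F^-] = 2s.
Ksp = [Pb^2+][F^-]^2
Ksp = s(2s)^2 = 4s^3
With s = 1.485 × 10^-3: Ksp = 1.31 × 10^-8

1.31 × 10^-8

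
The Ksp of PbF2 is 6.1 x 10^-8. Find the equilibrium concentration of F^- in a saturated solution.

[F^-] = 5.0 × 10^-3 M

PbF2(s) ⇌ Pb^2+ + 2 F^-
Ksp = [Pb^2+][F^-]^2
With molar solubility s: [Pb^2+] = s, [F^-] = 2s.
So Ksp = s × (2s)^2 = 4s^3
s = (6.1 x 10^-8 / 4)^(1/3) = 2.48 × 10^-3 M
[F^-] = 2s = 5.0 x 10^-3 M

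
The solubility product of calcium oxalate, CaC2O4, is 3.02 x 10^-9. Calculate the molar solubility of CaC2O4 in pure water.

5.50e-5 M

CaC2O4(s) ⇌ Ca^2+ + C2O4^2-
Ksp = [Ca^2+][C2O4^2-]
With molar solubility s: [Ca^2+] = s, [C2O4^2-] = s.
Ksp = (s)(s) = s^2
s = (3.02 x 10^-9)^(1/2) = 5.50 × 10^-5 M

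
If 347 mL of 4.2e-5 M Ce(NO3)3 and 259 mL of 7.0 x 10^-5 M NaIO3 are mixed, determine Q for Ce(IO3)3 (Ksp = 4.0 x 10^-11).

Q = 6.4 × 10^-19

Total volume = 347 + 259 = 606 mL.
[Ce^3+] = 4.2 × 10^-5 × (347/606) = 2.40 × 10^-5 M
[IO3^-] = 7.0 × 10^-5 × (259/606) = 2.99 x 10^-5 M
Ce(IO3)3(s) ⇌ Ce^3+ + 3 IO3^-, so Q = [Ce^3+][IO3^-]^3
Q = (2.40 x 10^-5)(2.99 x 10^-5)^3 = 6.4 × 10^-19
Q < Ksp, so no precipitate of Ce(IO3)3 forms.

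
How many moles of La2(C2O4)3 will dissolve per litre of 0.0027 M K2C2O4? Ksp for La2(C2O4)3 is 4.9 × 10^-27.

La2(C2O4)3(s) ⇌ 2 La^3+(aq) + 3 C2O4^2-(aq)
Ksp = [La^3+]^2[C2O4^2-]^3
Let s be the molar solubility in this solution. [La^3+] = 2s, [C2O4^2-] = 0.0027 + 3s ≈ 0.0027 (Ksp is small, so little additional dissolves).
Ksp ≈ (2s)^2 × (0.0027)^3
s = 2.5 × 10^-10 M
Check: 3s = 7.5 x 10^-10 ≪ 0.0027, so the approximation is valid.

s = 2.5 × 10^-10 M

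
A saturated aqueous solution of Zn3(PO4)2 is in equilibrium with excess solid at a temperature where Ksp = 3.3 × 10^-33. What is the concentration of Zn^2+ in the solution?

[Zn^2+] = 3.8e-7 M

Zn3(PO4)2(s) ⇌ 3 Zn^2+ + 2 PO4^3-
Ksp = [Zn^2+]^3[PO4^3-]^2
Let s = molar solubility. Then [Zn^2+] = 3s and [PO4^3-] = 2s.
Substituting: Ksp = (3s)^3(2s)^2 = 108s^5
s^5 = 3.3 × 10^-33 / 108, so s = 1.25 × 10^-7 M
[Zn^2+] = 3s = 3.8 × 10^-7 M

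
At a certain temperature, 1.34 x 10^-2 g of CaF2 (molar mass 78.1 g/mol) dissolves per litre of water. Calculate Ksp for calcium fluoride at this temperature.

Molar solubility s = (1.34 x 10^-2 g/L) / (78.1 g/mol) = 1.716 x 10^-4 M.
CaF2(s) <=> Ca^2+ + 2 F^-
For each mole of CaF2 that dissolves: [Ca^2+] = s, [F^-] = 2s.
Ksp = [Ca^2+][F^-]^2
Ksp = s(2s)^2 = 4s^3
Ksp = 4 × (1.716 × 10^-4)^3 = 2.02 × 10^-11

Ksp = 2.02e-11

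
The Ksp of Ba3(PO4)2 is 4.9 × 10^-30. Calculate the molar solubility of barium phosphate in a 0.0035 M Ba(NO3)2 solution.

Ba3(PO4)2(s) ⇌ 3 Ba^2+ + 2 PO4^3-
Ksp = [Ba^2+]^3[PO4^3-]^2
If s mol/L dissolves here, [Ba^2+] = 0.0035 + 3s ≈ 0.0035, [PO4^3-] = 2s (common-ion effect: Ba^2+ is already 0.0035 M).
Ksp ≈ (0.0035)^3 × (2s)^2
s = 5.3 × 10^-12 M
Check: 3s = 1.6 × 10^-11 ≪ 0.0035, so the approximation is valid.

s = 5.3 × 10^-12 M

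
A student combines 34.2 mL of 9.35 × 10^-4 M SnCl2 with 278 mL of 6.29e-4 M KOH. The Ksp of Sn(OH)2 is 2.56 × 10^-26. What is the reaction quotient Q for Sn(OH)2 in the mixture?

Total volume = 34.2 + 278 = 312.2 mL.
[Sn^2+] = 9.35 x 10^-4 × (34.2/312.2) = 1.024 × 10^-4 M
[OH^-] = 6.29 × 10^-4 × (278/312.2) = 5.601 × 10^-4 M
Sn(OH)2(s) ⇌ Sn^2+(aq) + 2 OH^-(aq), so Q = [Sn^2+][OH^-]^2
Q = (1.024 x 10^-4)(5.601 × 10^-4)^2 = 3.21 x 10^-11
Q > Ksp, so Sn(OH)2 will precipitate.

3.21e-11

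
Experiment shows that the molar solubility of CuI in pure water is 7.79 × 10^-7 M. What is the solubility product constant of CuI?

CuI(s) ⇌ Cu^+(aq) + I^-(aq)
With molar solubility s: [Cu^+] = s, [I^-] = s.
Ksp = [Cu^+][I^-]
Ksp = (s)(s) = s^2
Ksp = (7.79 × 10^-7)^2 = 6.07 × 10^-13

Ksp ≈ 6.07 × 10^-13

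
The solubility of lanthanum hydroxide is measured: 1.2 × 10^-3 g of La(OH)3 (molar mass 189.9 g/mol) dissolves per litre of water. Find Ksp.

4.3e-20

Molar solubility s = (1.2 × 10^-3 g/L) / (189.9 g/mol) = 6.32 x 10^-6 M.
La(OH)3(s) ⇌ La^3+ + 3 OH^-
Let s = molar solubility. Then [La^3+] = s and [OH^-] = 3s.
Ksp = [La^3+][OH^-]^3
Substituting: Ksp = s(3s)^3 = 27s^4
Ksp = 27 × (6.32 × 10^-6)^4 = 4.3 × 10^-20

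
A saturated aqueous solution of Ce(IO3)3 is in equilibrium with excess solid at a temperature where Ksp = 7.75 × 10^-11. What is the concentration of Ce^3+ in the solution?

1.30 × 10^-3 M

Ce(IO3)3(s) ⇌ Ce^3+(aq) + 3 IO3^-(aq)
Ksp = [Ce^3+][IO3^-]^3
If s mol/L of Ce(IO3)3 dissolves, [Ce^3+] = s and [IO3^-] = 3s.
Ksp = s(3s)^3 = 27s^4
s = (7.75 × 10^-11 / 27)^(1/4) = 1.302 x 10^-3 M
[Ce^3+] = s = 1.30 × 10^-3 M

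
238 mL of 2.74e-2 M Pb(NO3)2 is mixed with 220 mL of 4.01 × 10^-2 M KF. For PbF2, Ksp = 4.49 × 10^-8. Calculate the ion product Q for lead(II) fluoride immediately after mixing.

Q = 5.28 x 10^-6

Total volume = 238 + 220 = 458 mL.
[Pb^2+] = 2.74 × 10^-2 × (238/458) = 1.424 x 10^-2 M
[F^-] = 4.01 × 10^-2 × (220/458) = 1.926 x 10^-2 M
PbF2(s) <=> Pb^2+(aq) + 2 F^-(aq), so Q = [Pb^2+][F^-]^2
Q = (1.424 × 10^-2)(1.926 × 10^-2)^2 = 5.28 x 10^-6
Q > Ksp, so PbF2 will precipitate.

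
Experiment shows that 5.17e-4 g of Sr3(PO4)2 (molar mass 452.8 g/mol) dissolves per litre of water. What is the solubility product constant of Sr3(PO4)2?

Ksp = 2.10 × 10^-28

Molar solubility s = (5.17 × 10^-4 g/L) / (452.8 g/mol) = 1.142 × 10^-6 M.
Sr3(PO4)2(s) ⇌ 3 Sr^2+ + 2 PO4^3-
Let s = molar solubility. Then [Sr^2+] = 3s and [PO4^3-] = 2s.
Ksp = [Sr^2+]^3[PO4^3-]^2
Ksp = (3s)^3(2s)^2 = 108s^5
Ksp = 108 × (1.142 × 10^-6)^5 = 2.10 × 10^-28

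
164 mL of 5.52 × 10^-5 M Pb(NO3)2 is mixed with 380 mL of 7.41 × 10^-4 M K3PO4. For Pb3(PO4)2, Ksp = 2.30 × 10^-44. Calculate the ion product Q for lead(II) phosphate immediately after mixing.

Total volume = 164 + 380 = 544 mL.
[Pb^2+] = 5.52 × 10^-5 × (164/544) = 1.664 × 10^-5 M
[PO4^3-] = 7.41 x 10^-4 × (380/544) = 5.176 x 10^-4 M
Pb3(PO4)2(s) ⇌ 3 Pb^2+(aq) + 2 PO4^3-(aq), so Q = [Pb^2+]^3[PO4^3-]^2
Q = (1.664 × 10^-5)^3(5.176 x 10^-4)^2 = 1.23 × 10^-21
Q > Ksp, so Pb3(PO4)2 will precipitate.

1.23e-21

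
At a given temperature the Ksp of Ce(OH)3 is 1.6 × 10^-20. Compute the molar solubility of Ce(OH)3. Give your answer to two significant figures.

s = 4.9 × 10^-6 M

Ce(OH)3(s) ⇌ Ce^3+(aq) + 3 OH^-(aq)
Ksp = [Ce^3+][OH^-]^3
With molar solubility s: [Ce^3+] = s, [OH^-] = 3s.
So Ksp = s × (3s)^3 = 27s^4
s = (1.6 × 10^-20 / 27)^(1/4) = 4.9 × 10^-6 M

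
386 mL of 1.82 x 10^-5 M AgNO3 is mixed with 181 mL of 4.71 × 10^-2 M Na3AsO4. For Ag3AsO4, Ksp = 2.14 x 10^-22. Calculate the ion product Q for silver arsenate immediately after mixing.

Total volume = 386 + 181 = 567 mL.
[Ag^+] = 1.82 x 10^-5 × (386/567) = 1.239 × 10^-5 M
[AsO4^3-] = 4.71 x 10^-2 × (181/567) = 1.504 × 10^-2 M
Ag3AsO4(s) ⇌ 3 Ag^+(aq) + AsO4^3-(aq), so Q = [Ag^+]^3[AsO4^3-]
Q = (1.239 × 10^-5)^3(1.504 x 10^-2) = 2.86 × 10^-17
Q > Ksp, so Ag3AsO4 will precipitate.

2.86 x 10^-17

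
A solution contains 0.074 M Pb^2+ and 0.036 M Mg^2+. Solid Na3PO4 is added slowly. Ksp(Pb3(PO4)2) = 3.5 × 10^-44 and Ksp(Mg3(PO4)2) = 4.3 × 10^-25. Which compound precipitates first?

Pb3(PO4)2

Each salt begins to precipitate when Q = Ksp, i.e. when [PO4^3-] reaches its threshold.
For Pb3(PO4)2: 3.5 × 10^-44 = (0.074)^3 × [PO4^3-]^2  ⇒  [PO4^3-] = 9.3 × 10^-21 M.
For Mg3(PO4)2: 4.3 × 10^-25 = (0.036)^3 × [PO4^3-]^2  ⇒  [PO4^3-] = 9.6 × 10^-11 M.
The salt with the lower threshold [PO4^3-] precipitates first: Pb3(PO4)2.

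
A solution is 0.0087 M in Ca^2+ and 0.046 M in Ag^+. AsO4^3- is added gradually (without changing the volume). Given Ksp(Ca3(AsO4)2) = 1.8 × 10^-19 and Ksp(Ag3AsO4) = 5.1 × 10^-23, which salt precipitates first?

Precipitation of each salt starts when its ion product equals its Ksp.
For Ca3(AsO4)2: 1.8 × 10^-19 = (0.0087)^3 × [AsO4^3-]^2  ⇒  [AsO4^3-] = 5.2 × 10^-7 M.
For Ag3AsO4: 5.1 × 10^-23 = (0.046)^3 × [AsO4^3-]  ⇒  [AsO4^3-] = 5.2 × 10^-19 M.
The salt with the lower threshold [AsO4^3-] precipitates first: Ag3AsO4.

Ag3AsO4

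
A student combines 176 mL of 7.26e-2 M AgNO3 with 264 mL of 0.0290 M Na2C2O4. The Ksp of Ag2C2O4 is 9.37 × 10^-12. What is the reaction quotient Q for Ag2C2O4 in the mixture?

Total volume = 176 + 264 = 440 mL.
[Ag^+] = 7.26 x 10^-2 × (176/440) = 2.904 × 10^-2 M
[C2O4^2-] = 2.90 × 10^-2 × (264/440) = 1.740 × 10^-2 M
Ag2C2O4(s) ⇌ 2 Ag^+ + C2O4^2-, so Q = [Ag^+]^2[C2O4^2-]
Q = (2.904 × 10^-2)^2(1.740 x 10^-2) = 1.47 × 10^-5
Q > Ksp, so Ag2C2O4 will precipitate.

Q ≈ 1.47 × 10^-5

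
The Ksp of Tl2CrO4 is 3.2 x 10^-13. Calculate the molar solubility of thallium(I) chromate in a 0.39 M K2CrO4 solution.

Tl2CrO4(s) <=> 2 Tl^+ + CrO4^2-
Ksp = [Tl^+]^2[CrO4^2-]
Let s = moles of Tl2CrO4 that dissolve per litre. [Tl^+] = 2s, [CrO4^2-] = 0.39 + s ≈ 0.39 (common-ion effect: CrO4^2- is already 0.39 M).
Ksp ≈ (2s)^2 × 0.39
s = 4.5 x 10^-7 M
Check: s = 4.5 × 10^-7 ≪ 0.39, so the approximation is valid.

s ≈ 4.5 × 10^-7 M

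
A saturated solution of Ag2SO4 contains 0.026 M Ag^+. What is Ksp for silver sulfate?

Ksp ≈ 8.8 × 10^-6

Ag2SO4(s) ⇌ 2 Ag^+ + SO4^2-
Stoichiometry gives [SO4^2-] = (1/2)[Ag^+] = 1.30 × 10^-2 M.
Ksp = [Ag^+]^2[SO4^2-]
Ksp = (2.6 × 10^-2)^2 × 1.30 x 10^-2 = 8.8 × 10^-6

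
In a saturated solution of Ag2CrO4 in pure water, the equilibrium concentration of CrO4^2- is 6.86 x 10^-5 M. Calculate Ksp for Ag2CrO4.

Ksp ≈ 1.29e-12

Ag2CrO4(s) <=> 2 Ag^+(aq) + CrO4^2-(aq)
Stoichiometry gives [Ag^+] = (2/1)[CrO4^2-] = 1.372 x 10^-4 M.
Ksp = [Ag^+]^2[CrO4^2-]
Ksp = (1.372 × 10^-4)^2 × 6.86 × 10^-5 = 1.29 × 10^-12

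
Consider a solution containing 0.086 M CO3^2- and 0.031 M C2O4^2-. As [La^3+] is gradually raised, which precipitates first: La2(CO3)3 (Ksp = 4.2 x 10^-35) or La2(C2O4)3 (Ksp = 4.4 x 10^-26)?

Each salt begins to precipitate when Q = Ksp, i.e. when [La^3+] reaches its threshold.
For La2(CO3)3: 4.2 x 10^-35 = (0.086)^3 × [La^3+]^2  ⇒  [La^3+] = 2.6 x 10^-16 M.
For La2(C2O4)3: 4.4 x 10^-26 = (0.031)^3 × [La^3+]^2  ⇒  [La^3+] = 3.8 x 10^-11 M.
The salt with the lower threshold [La^3+] precipitates first: La2(CO3)3.

La2(CO3)3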